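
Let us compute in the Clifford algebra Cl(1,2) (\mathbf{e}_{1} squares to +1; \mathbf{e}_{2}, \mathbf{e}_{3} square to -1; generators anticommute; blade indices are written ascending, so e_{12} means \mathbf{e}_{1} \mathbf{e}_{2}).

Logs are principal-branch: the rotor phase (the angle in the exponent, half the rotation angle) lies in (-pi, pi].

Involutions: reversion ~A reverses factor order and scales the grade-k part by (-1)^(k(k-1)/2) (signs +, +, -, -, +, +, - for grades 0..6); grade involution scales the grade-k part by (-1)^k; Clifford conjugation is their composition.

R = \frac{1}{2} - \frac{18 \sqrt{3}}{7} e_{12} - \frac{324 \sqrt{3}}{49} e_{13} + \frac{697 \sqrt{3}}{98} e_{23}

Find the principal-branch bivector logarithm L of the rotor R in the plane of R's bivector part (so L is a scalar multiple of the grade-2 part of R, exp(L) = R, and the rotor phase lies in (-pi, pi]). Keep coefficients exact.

The scalar part of R is \frac{1}{2}, which pins the rotor phase on the principal branch; dividing the bivector part by the sine of that phase recovers the unit plane, and L is the phase times that plane.
Concretely: cos(phase) = \frac{1}{2} gives phase = ±\frac{\pi}{3}, and since phase/sin(phase) is even the sign is immaterial: L = (phase/sin(phase)) * <R>_2 = (\frac{2 \sqrt{3} \pi}{9}) * <R>_2.
Answer: - \frac{12 \pi}{7} e_{12} - \frac{216 \pi}{49} e_{13} + \frac{697 \pi}{147} e_{23}


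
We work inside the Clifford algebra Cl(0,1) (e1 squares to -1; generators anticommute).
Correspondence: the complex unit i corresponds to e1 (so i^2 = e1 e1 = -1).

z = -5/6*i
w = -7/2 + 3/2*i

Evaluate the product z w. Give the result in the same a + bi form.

In blades: z = -5/6*e1, w = -7/2 + 3/2*e1.
Distribute z over w term by term (generator squares from the signature, products reordered to ascending indices): (-5/6*e1)*w = 5/4 + 35/12*e1.
Sum: 5/4 + 35/12*e1; translating back through the correspondence:
Answer: 5/4 + 35/12*i


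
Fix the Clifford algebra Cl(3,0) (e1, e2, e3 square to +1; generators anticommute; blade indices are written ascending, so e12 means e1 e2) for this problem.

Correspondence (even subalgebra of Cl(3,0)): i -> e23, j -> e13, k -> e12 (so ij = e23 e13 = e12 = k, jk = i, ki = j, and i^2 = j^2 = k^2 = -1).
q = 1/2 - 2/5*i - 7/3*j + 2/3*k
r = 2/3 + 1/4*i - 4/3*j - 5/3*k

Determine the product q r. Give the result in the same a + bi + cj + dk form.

In blades: q = 1/2 + 2/3*e12 - 7/3*e13 - 2/5*e23, r = 2/3 - 5/3*e12 - 4/3*e13 + 1/4*e23.
Distribute q over r term by term (generator squares from the signature, products reordered to ascending indices): (1/2)*r = 1/3 - 5/6*e12 - 2/3*e13 + 1/8*e23; (2/3*e12)*r = 10/9 + 4/9*e12 + 1/6*e13 + 8/9*e23; (-7/3*e13)*r = -28/9 + 7/12*e12 - 14/9*e13 + 35/9*e23; (-2/5*e23)*r = 1/10 + 8/15*e12 - 2/3*e13 - 4/15*e23.
Sum: -47/30 + 131/180*e12 - 49/18*e13 + 1669/360*e23; translating back through the correspondence:
Answer: -47/30 + 1669/360*i - 49/18*j + 131/180*k


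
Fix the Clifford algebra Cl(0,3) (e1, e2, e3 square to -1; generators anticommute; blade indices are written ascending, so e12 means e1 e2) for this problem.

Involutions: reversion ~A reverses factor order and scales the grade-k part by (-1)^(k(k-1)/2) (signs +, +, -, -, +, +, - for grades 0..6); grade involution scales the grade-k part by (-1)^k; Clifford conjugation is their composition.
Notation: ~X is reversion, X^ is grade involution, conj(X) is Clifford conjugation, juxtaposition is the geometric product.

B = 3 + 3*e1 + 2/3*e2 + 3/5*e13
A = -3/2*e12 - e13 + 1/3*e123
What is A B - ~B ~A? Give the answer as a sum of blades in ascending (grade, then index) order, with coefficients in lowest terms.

first term: 3/5 + e1 - 43/10*e2 - 3*e3 - 9/2*e12 - 25/9*e13 - 19/10*e23 + 5/3*e123
second term: 3/5 + e1 - 43/10*e2 - 3*e3 + 9/2*e12 + 25/9*e13 + 19/10*e23 - 5/3*e123
Answer: -9*e12 - 50/9*e13 - 19/5*e23 + 10/3*e123


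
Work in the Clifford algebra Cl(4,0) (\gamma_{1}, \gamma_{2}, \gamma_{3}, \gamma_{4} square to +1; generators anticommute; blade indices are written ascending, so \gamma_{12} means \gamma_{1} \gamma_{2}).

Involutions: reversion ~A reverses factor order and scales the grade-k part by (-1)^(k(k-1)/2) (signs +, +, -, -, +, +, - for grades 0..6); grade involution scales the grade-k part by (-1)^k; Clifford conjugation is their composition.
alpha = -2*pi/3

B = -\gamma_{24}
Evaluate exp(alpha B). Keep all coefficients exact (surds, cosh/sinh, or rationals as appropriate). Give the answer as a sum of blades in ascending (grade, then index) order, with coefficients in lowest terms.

B^2 = (-1)^2*(\gamma_{24})^2 = 1*(-1) = -1 (a basis 2-blade squares to minus the product of its generators' squares).
B^2 = -1 — B^2 < 0, so the exponential closes trigonometrically: l = 1, alpha*l = - \frac{2 \pi}{3}, so exp(alpha B) = cos(- \frac{2 \pi}{3}) + (sin(- \frac{2 \pi}{3})/1)*B = - \frac{1}{2} + (- \frac{\sqrt{3}}{2})*B.
Answer: - \frac{1}{2} + \frac{\sqrt{3}}{2} \gamma_{24}


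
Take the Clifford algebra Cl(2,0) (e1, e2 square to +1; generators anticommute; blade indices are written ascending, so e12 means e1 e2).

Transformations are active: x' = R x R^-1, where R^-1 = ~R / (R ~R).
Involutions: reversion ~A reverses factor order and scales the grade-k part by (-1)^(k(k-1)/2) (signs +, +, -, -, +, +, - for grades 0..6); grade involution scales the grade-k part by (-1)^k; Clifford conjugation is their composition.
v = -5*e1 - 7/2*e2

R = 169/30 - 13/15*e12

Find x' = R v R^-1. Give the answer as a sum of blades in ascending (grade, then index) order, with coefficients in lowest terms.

~R = 169/30 + 13/15*e12, and R ~R = 29237/900, so R^-1 = ~R / (29237/900).
R v = -377/15*e1 - 481/20*e2
Answer: -643/173*e1 - 1675/346*e2


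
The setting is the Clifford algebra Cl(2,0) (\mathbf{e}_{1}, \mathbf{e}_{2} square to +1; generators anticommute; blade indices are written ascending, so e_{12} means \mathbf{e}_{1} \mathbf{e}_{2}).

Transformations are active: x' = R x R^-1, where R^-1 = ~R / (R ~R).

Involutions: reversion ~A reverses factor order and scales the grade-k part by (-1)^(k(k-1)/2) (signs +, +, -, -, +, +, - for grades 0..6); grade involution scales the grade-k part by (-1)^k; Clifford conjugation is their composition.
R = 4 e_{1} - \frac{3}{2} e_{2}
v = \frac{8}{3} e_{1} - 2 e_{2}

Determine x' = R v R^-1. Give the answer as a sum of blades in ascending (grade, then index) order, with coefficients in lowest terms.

~R = 4 e_{1} - \frac{3}{2} e_{2}, and R ~R = \frac{73}{4}, so R^-1 = ~R / (\frac{73}{4}).
R v = \frac{41}{3} - 4 e_{12}
Answer: \frac{728}{219} e_{1} - \frac{18}{73} e_{2}


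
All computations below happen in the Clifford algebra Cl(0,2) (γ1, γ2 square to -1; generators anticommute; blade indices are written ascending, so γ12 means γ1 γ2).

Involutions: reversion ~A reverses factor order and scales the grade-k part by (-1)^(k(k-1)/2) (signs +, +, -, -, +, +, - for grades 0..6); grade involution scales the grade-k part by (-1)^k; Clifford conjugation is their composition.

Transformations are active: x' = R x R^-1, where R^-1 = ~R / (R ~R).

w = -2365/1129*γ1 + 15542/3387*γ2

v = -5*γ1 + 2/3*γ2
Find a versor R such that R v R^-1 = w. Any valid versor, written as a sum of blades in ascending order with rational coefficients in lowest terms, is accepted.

Take R = v + w = -8010/1129*γ1 + 17800/3387*γ2. Because q(v) = q(w) = -229/9, conjugation by R sends v exactly to w.
Answer: -8010/1129*γ1 + 17800/3387*γ2


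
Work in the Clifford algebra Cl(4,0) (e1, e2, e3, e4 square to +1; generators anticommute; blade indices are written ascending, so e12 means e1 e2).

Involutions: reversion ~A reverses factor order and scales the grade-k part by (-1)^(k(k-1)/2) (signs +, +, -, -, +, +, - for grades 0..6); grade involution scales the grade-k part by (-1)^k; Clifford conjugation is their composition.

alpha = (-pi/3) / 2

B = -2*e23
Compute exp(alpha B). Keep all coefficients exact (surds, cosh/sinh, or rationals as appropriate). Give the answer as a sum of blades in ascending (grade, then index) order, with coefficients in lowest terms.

B^2 = (-2)^2*(e23)^2 = 4*(-1) = -4 (a basis 2-blade squares to minus the product of its generators' squares).
B^2 = -4 — the negative square puts this in the circular regime; l = 2, alpha*l = -pi/3, so exp(alpha B) = cos(-pi/3) + (sin(-pi/3)/2)*B = 1/2 + (-sqrt(3)/4)*B.
Answer: 1/2 + sqrt(3)/2*e23


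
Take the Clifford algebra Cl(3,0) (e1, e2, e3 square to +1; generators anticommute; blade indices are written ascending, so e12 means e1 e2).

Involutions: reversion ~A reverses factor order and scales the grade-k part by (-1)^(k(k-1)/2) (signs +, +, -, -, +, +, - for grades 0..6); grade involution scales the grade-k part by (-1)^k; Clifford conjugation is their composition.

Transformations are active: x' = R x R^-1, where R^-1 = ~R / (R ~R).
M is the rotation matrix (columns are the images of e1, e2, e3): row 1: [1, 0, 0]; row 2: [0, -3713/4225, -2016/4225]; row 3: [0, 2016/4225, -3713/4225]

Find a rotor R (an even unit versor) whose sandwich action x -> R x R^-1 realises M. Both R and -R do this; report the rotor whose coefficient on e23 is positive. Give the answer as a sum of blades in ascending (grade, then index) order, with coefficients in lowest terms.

Method: write R = a + b12*e12 + b13*e13 + b23*e23 with a^2 + b12^2 + b13^2 + b23^2 = 1 (so R^-1 = ~R). Expanding the columns R e_j ~R gives tr M = 4a^2 - 1 and, from the antisymmetric part, M21 - M12 = -4a*b12, M13 - M31 = 4a*b13, M32 - M23 = -4a*b23.
Here tr M = -3201/4225, so a^2 = (1 + tr M)/4 = 256/4225 and a = ±16/65. Taking a = 16/65: M21 - M12 = 0, M13 - M31 = 0, M32 - M23 = 4032/4225, giving b12 = 0, b13 = 0, b23 = -63/65, i.e. R = 16/65 - 63/65*e23.
Its e23 coefficient is negative, so report the other preimage -R.
Answer: -16/65 + 63/65*e23. Key observation: the double cover Spin(3) -> SO(3) sends R and -R to the same matrix (trace -3201/4225 here), so the stated sign of the e23 coefficient is what selects one sheet.


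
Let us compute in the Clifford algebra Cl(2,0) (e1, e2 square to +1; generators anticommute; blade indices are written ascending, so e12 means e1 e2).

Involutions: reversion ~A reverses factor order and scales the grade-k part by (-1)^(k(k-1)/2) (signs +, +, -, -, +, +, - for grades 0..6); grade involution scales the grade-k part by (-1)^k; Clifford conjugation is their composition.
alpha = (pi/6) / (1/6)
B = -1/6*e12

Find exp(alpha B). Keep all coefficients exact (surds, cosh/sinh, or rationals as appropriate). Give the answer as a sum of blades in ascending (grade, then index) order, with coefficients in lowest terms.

B^2 = (-1/6)^2*(e12)^2 = 1/36*(-1) = -1/36 (a basis 2-blade squares to minus the product of its generators' squares).
B^2 = -1/36 — the negative square puts this in the circular regime; l = 1/6, alpha*l = pi/6, so exp(alpha B) = cos(pi/6) + (sin(pi/6)/(1/6))*B = sqrt(3)/2 + (3)*B.
Answer: sqrt(3)/2 - 1/2*e12


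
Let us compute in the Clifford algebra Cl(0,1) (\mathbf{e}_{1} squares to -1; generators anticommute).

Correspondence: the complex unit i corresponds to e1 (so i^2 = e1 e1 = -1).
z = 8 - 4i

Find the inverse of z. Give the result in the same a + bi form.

In blades: z = 8 - 4 e_{1}.
With qbar = 8 + 4 e_{1} (scalar fixed, mapped units negated), z qbar = 80 (the sum of squared coefficients), so z^-1 = qbar / (80) = \frac{1}{10} + \frac{1}{20} e_{1}; translating back:
Answer: \frac{1}{10} + \frac{1}{20}i


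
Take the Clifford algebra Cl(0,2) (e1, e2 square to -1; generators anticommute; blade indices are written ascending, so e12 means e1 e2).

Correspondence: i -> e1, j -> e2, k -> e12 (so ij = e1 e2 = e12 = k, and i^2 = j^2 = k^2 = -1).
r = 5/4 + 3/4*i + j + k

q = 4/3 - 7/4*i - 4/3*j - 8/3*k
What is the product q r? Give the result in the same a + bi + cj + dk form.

In blades: q = 4/3 - 7/4*e1 - 4/3*e2 - 8/3*e12, r = 5/4 + 3/4*e1 + e2 + e12.
Distribute q over r term by term (generator squares from the signature, products reordered to ascending indices): (4/3)*r = 5/3 + e1 + 4/3*e2 + 4/3*e12; (-7/4*e1)*r = 21/16 - 35/16*e1 + 7/4*e2 - 7/4*e12; (-4/3*e2)*r = 4/3 - 4/3*e1 - 5/3*e2 + e12; (-8/3*e12)*r = 8/3 + 8/3*e1 - 2*e2 - 10/3*e12.
Sum: 335/48 + 7/48*e1 - 7/12*e2 - 11/4*e12; translating back through the correspondence:
Answer: 335/48 + 7/48*i - 7/12*j - 11/4*k


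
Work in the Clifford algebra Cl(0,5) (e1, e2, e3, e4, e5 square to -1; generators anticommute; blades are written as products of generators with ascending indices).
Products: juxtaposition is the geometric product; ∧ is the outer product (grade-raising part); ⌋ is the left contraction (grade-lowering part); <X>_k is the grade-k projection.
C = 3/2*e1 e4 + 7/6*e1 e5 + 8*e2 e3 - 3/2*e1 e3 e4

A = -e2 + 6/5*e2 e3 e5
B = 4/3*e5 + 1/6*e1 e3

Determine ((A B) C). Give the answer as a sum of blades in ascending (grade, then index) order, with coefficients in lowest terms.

step 1: -8/5*e2 e3 - 4/3*e2 e5 + 1/6*e1 e2 e3 - 1/5*e1 e2 e5
step 2: 64/5 - 4/3*e1 - 7/30*e2 + 14/9*e1 e2 - 1/4*e2 e4 + 32/3*e3 e5 - 12/5*e1 e2 e4 + 8/5*e1 e3 e5 - 1/4*e2 e3 e4 - 7/36*e2 e3 e5 - 3/10*e2 e4 e5 - 12/5*e1 e2 e3 e4 - 28/15*e1 e2 e3 e5 + 2*e1 e2 e4 e5 - 3/10*e2 e3 e4 e5 + 2*e1 e2 e3 e4 e5
Answer: 64/5 - 4/3*e1 - 7/30*e2 + 14/9*e1 e2 - 1/4*e2 e4 + 32/3*e3 e5 - 12/5*e1 e2 e4 + 8/5*e1 e3 e5 - 1/4*e2 e3 e4 - 7/36*e2 e3 e5 - 3/10*e2 e4 e5 - 12/5*e1 e2 e3 e4 - 28/15*e1 e2 e3 e5 + 2*e1 e2 e4 e5 - 3/10*e2 e3 e4 e5 + 2*e1 e2 e3 e4 e5


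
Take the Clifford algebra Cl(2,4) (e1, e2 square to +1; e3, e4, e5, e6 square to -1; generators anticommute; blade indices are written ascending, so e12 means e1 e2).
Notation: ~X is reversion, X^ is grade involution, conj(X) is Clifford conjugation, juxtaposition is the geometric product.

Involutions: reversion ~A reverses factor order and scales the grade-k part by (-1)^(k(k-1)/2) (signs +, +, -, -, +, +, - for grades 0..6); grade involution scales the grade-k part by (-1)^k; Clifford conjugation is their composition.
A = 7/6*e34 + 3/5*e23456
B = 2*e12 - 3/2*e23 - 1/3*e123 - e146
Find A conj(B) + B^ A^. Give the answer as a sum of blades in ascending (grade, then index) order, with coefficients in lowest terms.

first term: 7/4*e24 - 7/18*e124 + 7/6*e136 + 9/10*e456 - 7/3*e1234 + 3/5*e1235 + 1/5*e1456 + 6/5*e13456
second term: 7/4*e24 - 7/18*e124 + 7/6*e136 + 9/10*e456 + 7/3*e1234 - 3/5*e1235 - 1/5*e1456 - 6/5*e13456
Answer: 7/2*e24 - 7/9*e124 + 7/3*e136 + 9/5*e456


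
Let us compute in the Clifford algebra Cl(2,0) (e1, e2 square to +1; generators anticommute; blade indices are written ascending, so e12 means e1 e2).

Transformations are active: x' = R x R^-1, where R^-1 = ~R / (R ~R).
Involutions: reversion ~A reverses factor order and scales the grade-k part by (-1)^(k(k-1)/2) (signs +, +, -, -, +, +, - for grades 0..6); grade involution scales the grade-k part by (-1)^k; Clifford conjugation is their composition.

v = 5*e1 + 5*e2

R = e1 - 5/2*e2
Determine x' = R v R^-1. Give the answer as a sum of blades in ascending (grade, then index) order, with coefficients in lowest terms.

~R = e1 - 5/2*e2, and R ~R = 29/4, so R^-1 = ~R / (29/4).
R v = -15/2 + 35/2*e12
Answer: -205/29*e1 + 5/29*e2


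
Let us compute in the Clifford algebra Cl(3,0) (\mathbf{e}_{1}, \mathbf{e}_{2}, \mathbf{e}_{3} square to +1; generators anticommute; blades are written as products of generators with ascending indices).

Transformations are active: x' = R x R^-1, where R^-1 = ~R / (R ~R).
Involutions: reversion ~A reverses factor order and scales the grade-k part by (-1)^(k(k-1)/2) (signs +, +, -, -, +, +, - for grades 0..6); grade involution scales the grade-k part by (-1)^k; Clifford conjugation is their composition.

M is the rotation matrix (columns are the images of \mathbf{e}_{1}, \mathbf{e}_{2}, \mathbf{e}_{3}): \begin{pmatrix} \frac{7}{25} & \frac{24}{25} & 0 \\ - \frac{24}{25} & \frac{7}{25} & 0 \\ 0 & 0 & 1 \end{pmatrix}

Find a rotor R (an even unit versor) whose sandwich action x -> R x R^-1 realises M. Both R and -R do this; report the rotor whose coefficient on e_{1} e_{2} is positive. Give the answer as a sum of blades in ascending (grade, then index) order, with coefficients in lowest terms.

Method: write R = a + b12*e_{1} e_{2} + b13*e_{1} e_{3} + b23*e_{2} e_{3} with a^2 + b12^2 + b13^2 + b23^2 = 1 (so R^-1 = ~R). Expanding the columns R e_j ~R gives tr M = 4a^2 - 1 and, from the antisymmetric part, M21 - M12 = -4a*b12, M13 - M31 = 4a*b13, M32 - M23 = -4a*b23.
Here tr M = \frac{39}{25}, so a^2 = (1 + tr M)/4 = \frac{16}{25} and a = ±\frac{4}{5}. Taking a = \frac{4}{5}: M21 - M12 = -\frac{48}{25}, M13 - M31 = 0, M32 - M23 = 0, giving b12 = \frac{3}{5}, b13 = 0, b23 = 0, i.e. R = \frac{4}{5} + \frac{3}{5} e_{1} e_{2}.
Its e_{1} e_{2} coefficient is already positive.
Answer: \frac{4}{5} + \frac{3}{5} e_{1} e_{2}. Uniqueness: Spin(3) -> SO(3) maps R and -R to the same rotation of trace \frac{39}{25}; fixing the sign of the e_{1} e_{2} coefficient removes the ambiguity.


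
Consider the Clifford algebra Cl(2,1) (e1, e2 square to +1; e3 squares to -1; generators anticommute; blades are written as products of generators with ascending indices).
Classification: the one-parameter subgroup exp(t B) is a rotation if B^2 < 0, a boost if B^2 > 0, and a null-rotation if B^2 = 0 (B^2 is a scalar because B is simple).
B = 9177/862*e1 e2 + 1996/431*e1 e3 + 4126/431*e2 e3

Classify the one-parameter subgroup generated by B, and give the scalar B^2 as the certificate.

B^2 term by term: the squares give (9177/862)^2*(e1 e2)^2 + (1996/431)^2*(e1 e3)^2 + (4126/431)^2*(e2 e3)^2 = 84217329/743044*(-1) + 3984016/185761*(+1) + 17023876/185761*(+1) = -1/4 (each basis 2-blade squares to minus the product of its generators' squares); cross terms between blades sharing an index anticommute and cancel. So B^2 = -1/4.
Answer: rotation, certificate B^2 = -1/4. Key observation: B^2 = -1/4 is a conjugation invariant, so its sign decides the class regardless of the surface form of B.


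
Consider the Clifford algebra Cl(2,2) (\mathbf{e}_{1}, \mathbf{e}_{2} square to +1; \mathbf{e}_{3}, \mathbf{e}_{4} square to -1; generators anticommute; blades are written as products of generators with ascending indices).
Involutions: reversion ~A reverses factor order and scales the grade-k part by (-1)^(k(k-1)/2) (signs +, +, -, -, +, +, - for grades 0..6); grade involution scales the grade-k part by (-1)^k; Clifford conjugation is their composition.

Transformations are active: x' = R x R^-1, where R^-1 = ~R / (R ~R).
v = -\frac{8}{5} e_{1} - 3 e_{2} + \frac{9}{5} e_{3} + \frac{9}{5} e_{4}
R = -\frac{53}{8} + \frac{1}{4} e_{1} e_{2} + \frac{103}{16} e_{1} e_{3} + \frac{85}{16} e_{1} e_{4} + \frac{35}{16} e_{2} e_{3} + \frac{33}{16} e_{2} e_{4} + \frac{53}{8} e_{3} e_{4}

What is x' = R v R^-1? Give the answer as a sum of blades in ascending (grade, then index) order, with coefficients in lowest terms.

~R = -\frac{53}{8} - \frac{1}{4} e_{1} e_{2} - \frac{103}{16} e_{1} e_{3} - \frac{85}{16} e_{1} e_{4} - \frac{35}{16} e_{2} e_{3} - \frac{33}{16} e_{2} e_{4} - \frac{53}{8} e_{3} e_{4}, and R ~R = \frac{585}{64}, so R^-1 = ~R / (\frac{585}{64}).
R v = -\frac{113}{10} e_{1} + \frac{101}{8} e_{2} - \frac{559}{80} e_{3} + \frac{235}{16} e_{4} + \frac{1301}{80} e_{1} e_{2} e_{3} + \frac{1047}{80} e_{1} e_{2} e_{4} - \frac{343}{40} e_{1} e_{3} e_{4} - \frac{393}{20} e_{2} e_{3} e_{4}
Answer: -\frac{23809}{2925} e_{1} - \frac{5524}{975} e_{2} - \frac{28129}{2925} e_{3} - \frac{869}{975} e_{4}


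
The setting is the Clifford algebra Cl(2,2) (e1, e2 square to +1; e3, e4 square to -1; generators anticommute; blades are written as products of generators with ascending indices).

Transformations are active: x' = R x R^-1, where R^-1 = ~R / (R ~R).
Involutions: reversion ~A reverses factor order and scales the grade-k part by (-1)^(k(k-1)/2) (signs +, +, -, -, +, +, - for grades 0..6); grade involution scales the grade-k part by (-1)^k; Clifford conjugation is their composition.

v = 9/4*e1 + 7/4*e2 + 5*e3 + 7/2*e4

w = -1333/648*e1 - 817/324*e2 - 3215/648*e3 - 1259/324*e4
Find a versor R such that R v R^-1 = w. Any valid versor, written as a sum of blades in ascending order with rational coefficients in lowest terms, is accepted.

Here q(v) = q(w) = -233/8; the classical choice R = v + w = 125/648*e1 - 125/162*e2 + 25/648*e3 - 125/324*e4 then realises v -> w under the sandwich.
Answer: 125/648*e1 - 125/162*e2 + 25/648*e3 - 125/324*e4


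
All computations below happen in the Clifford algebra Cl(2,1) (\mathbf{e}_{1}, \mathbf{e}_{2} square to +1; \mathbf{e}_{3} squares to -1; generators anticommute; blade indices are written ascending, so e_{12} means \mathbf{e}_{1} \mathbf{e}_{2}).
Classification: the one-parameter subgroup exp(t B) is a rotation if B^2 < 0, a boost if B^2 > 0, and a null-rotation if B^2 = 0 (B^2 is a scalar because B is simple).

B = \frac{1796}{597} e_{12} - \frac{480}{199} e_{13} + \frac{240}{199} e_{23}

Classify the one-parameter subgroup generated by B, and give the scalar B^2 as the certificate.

B^2 term by term: the squares give (\frac{1796}{597})^2*(e_{12})^2 + (-\frac{480}{199})^2*(e_{13})^2 + (\frac{240}{199})^2*(e_{23})^2 = \frac{3225616}{356409}*(-1) + \frac{230400}{39601}*(+1) + \frac{57600}{39601}*(+1) = -\frac{16}{9} (each basis 2-blade squares to minus the product of its generators' squares); cross terms between blades sharing an index anticommute and cancel. So B^2 = -\frac{16}{9}.
Answer: rotation, certificate B^2 = -\frac{16}{9}. Because -\frac{16}{9} is invariant under every versor sandwich, the classification follows from its sign alone.


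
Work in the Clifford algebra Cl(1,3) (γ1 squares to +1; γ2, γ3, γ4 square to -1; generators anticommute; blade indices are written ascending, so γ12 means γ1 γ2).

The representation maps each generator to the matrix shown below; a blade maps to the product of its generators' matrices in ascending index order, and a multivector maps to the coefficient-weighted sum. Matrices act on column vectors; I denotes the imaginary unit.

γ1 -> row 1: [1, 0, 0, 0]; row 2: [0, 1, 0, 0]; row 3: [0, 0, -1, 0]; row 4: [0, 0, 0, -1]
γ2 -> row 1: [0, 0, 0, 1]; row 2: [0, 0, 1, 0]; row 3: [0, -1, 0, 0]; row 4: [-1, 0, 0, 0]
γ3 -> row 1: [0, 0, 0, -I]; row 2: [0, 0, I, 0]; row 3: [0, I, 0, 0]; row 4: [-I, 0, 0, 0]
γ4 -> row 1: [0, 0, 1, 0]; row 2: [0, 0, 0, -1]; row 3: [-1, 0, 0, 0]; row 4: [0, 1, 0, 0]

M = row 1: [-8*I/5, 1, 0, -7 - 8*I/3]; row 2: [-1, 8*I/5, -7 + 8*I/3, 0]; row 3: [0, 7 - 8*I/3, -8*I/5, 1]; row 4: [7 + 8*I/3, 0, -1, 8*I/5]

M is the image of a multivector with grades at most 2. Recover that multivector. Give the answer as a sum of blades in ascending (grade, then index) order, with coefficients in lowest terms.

Method: the blade images are trace-orthogonal — tr(rho(e_A) rho(e_B)^-1) = 4 if A = B and 0 otherwise — and rho(e_A)^-1 = (e_A)^2 * rho(e_A) with (e_A)^2 = +1 or -1, so the coefficient of e_A in the preimage is (e_A)^2 * tr(M rho(e_A))/4.
Nonzero projections over blades of grade <= 2: γ2: (γ2)^2 = -1, tr(M rho(γ2)) = 28, coefficient -7; γ13: (γ13)^2 = +1, tr(M rho(γ13)) = 32/3, coefficient 8/3; γ23: (γ23)^2 = -1, tr(M rho(γ23)) = -32/5, coefficient 8/5; γ24: (γ24)^2 = -1, tr(M rho(γ24)) = -4, coefficient 1. Every other blade of grade <= 2 projects to 0.
Answer: -7*γ2 + 8/3*γ13 + 8/5*γ23 + γ24


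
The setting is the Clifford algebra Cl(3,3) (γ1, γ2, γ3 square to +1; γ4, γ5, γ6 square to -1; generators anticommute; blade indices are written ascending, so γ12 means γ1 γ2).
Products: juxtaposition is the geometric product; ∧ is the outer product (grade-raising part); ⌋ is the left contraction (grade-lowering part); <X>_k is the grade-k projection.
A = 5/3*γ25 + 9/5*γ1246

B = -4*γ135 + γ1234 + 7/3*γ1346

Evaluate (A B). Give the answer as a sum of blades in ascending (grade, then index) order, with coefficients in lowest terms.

step 1: 21/5*γ23 - 9/5*γ36 - 20/3*γ123 - 5/3*γ1345 - 36/5*γ23456 + 35/9*γ123456
Answer: 21/5*γ23 - 9/5*γ36 - 20/3*γ123 - 5/3*γ1345 - 36/5*γ23456 + 35/9*γ123456


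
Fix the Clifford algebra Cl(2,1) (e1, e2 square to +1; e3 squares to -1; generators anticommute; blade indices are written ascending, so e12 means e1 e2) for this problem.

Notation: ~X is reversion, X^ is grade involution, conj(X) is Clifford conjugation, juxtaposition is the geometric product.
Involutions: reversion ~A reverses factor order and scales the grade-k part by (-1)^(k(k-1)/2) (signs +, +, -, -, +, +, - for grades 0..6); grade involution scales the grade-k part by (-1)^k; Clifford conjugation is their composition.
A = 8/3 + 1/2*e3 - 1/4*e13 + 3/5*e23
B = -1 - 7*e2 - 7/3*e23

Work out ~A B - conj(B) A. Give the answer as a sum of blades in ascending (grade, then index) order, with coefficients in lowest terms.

first term: -19/15 - 119/6*e2 - 47/10*e3 - 7/12*e12 - 1/4*e13 - 191/90*e23 + 7/4*e123
second term: -19/15 + 35/2*e2 + 37/10*e3 + 7/12*e12 + 1/4*e13 + 821/90*e23 + 7/4*e123
Answer: -112/3*e2 - 42/5*e3 - 7/6*e12 - 1/2*e13 - 506/45*e23


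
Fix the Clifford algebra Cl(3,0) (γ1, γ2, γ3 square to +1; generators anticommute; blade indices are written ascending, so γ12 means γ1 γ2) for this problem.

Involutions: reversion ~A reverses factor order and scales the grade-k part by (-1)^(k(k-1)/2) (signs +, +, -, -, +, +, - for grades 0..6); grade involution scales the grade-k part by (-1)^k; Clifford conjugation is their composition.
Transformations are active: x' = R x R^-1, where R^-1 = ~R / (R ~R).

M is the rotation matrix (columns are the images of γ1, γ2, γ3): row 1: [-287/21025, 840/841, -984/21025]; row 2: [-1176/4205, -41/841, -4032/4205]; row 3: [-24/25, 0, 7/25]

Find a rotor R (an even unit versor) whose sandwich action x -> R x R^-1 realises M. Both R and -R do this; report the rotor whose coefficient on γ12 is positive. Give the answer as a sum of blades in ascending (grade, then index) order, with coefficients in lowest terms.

Method: write R = a + b12*γ12 + b13*γ13 + b23*γ23 with a^2 + b12^2 + b13^2 + b23^2 = 1 (so R^-1 = ~R). Expanding the columns R e_j ~R gives tr M = 4a^2 - 1 and, from the antisymmetric part, M21 - M12 = -4a*b12, M13 - M31 = 4a*b13, M32 - M23 = -4a*b23.
Here tr M = 183/841, so a^2 = (1 + tr M)/4 = 256/841 and a = ±16/29. Taking a = 16/29: M21 - M12 = -5376/4205, M13 - M31 = 768/841, M32 - M23 = 4032/4205, giving b12 = 84/145, b13 = 12/29, b23 = -63/145, i.e. R = 16/29 + 84/145*γ12 + 12/29*γ13 - 63/145*γ23.
Its γ12 coefficient is already positive.
Answer: 16/29 + 84/145*γ12 + 12/29*γ13 - 63/145*γ23. Key observation: the double cover Spin(3) -> SO(3) sends R and -R to the same matrix (trace 183/841 here), so the stated sign of the γ12 coefficient is what selects one sheet.


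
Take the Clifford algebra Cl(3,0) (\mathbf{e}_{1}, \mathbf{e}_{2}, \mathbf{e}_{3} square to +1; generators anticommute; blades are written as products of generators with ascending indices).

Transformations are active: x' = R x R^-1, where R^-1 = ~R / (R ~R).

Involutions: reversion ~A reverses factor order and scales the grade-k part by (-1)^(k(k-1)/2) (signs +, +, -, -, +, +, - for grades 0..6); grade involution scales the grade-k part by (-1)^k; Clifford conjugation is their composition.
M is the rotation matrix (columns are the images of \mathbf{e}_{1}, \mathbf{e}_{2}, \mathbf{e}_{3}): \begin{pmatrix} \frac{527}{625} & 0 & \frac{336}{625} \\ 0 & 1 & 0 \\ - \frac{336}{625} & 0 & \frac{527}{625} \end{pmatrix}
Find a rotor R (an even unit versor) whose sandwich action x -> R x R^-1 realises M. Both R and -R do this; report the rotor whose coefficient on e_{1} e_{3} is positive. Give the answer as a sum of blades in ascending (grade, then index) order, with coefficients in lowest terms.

Method: write R = a + b12*e_{1} e_{2} + b13*e_{1} e_{3} + b23*e_{2} e_{3} with a^2 + b12^2 + b13^2 + b23^2 = 1 (so R^-1 = ~R). Expanding the columns R e_j ~R gives tr M = 4a^2 - 1 and, from the antisymmetric part, M21 - M12 = -4a*b12, M13 - M31 = 4a*b13, M32 - M23 = -4a*b23.
Here tr M = \frac{1679}{625}, so a^2 = (1 + tr M)/4 = \frac{576}{625} and a = ±\frac{24}{25}. Taking a = \frac{24}{25}: M21 - M12 = 0, M13 - M31 = \frac{672}{625}, M32 - M23 = 0, giving b12 = 0, b13 = \frac{7}{25}, b23 = 0, i.e. R = \frac{24}{25} + \frac{7}{25} e_{1} e_{3}.
Its e_{1} e_{3} coefficient is already positive.
Answer: \frac{24}{25} + \frac{7}{25} e_{1} e_{3}. Recall the cover is two-to-one: with M of trace \frac{1679}{625}, both preimages act alike, and the stated e_{1} e_{3} sign chooses the sheet.


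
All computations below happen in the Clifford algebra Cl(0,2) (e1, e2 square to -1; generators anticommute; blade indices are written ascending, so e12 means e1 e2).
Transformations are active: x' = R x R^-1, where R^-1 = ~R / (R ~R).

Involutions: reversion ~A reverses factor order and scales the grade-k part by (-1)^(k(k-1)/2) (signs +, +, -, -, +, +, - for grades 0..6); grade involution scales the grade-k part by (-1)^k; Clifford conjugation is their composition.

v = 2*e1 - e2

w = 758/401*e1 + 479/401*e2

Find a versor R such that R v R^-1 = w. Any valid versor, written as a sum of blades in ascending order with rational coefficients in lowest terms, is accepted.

The midline construction: v and w both square to -5, so reflecting in their sum 1560/401*e1 + 78/401*e2 exchanges them.
Answer: 1560/401*e1 + 78/401*e2


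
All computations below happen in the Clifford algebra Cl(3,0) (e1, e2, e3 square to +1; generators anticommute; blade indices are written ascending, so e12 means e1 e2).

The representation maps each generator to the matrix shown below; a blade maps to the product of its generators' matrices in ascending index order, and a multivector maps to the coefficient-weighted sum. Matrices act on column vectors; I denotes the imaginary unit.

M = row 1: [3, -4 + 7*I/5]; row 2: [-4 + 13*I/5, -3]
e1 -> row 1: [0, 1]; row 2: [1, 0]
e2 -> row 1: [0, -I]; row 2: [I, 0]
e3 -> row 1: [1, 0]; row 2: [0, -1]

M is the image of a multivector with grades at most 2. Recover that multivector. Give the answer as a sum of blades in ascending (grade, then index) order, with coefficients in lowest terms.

Method: 1, rho(e1), rho(e2), rho(e3) form a trace-orthogonal basis of the 2x2 complex matrices (tr(X Y) = 2 if X = Y, else 0), so M = m0*1 + m1*rho(e1) + m2*rho(e2) + m3*rho(e3) with m0 = tr(M)/2 = 0, m1 = tr(M rho(e1))/2 = -4 + 2*I, m2 = tr(M rho(e2))/2 = 3/5, m3 = tr(M rho(e3))/2 = 3.
Multiplying table entries, the bivector images are rho(e12) = I*rho(e3), rho(e13) = -I*rho(e2), rho(e23) = I*rho(e1); with real blade coefficients the real parts of m0..m3 are the coefficients of 1, e1, e2, e3 and the imaginary parts give the bivectors (e23: Im m1, e13: -Im m2, e12: Im m3).
Answer: -4*e1 + 3/5*e2 + 3*e3 + 2*e23


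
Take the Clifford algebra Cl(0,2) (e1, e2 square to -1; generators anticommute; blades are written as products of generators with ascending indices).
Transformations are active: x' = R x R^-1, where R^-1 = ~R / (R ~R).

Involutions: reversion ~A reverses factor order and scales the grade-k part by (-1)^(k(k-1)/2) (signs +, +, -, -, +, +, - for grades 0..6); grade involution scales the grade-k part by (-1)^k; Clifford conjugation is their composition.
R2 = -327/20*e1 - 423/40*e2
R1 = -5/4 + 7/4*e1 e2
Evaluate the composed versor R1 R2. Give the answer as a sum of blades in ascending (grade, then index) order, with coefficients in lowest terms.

Distribute over the terms of R1 (each basis-blade product reordered to ascending indices, repeated generators contracted through their squares):
(-5/4) R2 = 327/16*e1 + 423/32*e2
(7/4*e1 e2) R2 = 2961/160*e1 - 2289/80*e2
Summing the partial products and collecting blades:
Answer: 6231/160*e1 - 2463/160*e2


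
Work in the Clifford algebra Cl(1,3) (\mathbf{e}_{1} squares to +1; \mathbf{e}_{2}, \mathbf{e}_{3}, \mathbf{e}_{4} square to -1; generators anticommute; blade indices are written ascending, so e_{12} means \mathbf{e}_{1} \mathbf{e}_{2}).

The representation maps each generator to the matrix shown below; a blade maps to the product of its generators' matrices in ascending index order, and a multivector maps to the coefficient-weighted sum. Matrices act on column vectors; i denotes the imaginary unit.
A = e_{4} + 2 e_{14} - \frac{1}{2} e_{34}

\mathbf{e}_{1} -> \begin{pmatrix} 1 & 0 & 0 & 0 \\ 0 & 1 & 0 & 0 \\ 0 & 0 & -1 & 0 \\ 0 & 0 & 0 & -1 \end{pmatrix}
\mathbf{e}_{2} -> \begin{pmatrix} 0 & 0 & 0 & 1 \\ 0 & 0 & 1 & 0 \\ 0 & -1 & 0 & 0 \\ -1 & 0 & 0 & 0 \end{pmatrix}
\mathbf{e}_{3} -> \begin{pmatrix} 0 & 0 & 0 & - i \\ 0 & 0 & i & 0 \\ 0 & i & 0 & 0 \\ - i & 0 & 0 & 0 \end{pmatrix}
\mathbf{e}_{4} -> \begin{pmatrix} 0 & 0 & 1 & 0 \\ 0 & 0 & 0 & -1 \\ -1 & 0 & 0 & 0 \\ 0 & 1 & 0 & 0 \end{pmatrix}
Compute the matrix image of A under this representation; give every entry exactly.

Bivector images (products of the table entries): rho(e_{14}) = rho(\mathbf{e}_{1})rho(\mathbf{e}_{4}) = \begin{pmatrix} 0 & 0 & 1 & 0 \\ 0 & 0 & 0 & -1 \\ 1 & 0 & 0 & 0 \\ 0 & -1 & 0 & 0 \end{pmatrix}; rho(e_{34}) = rho(\mathbf{e}_{3})rho(\mathbf{e}_{4}) = \begin{pmatrix} 0 & - i & 0 & 0 \\ - i & 0 & 0 & 0 \\ 0 & 0 & 0 & - i \\ 0 & 0 & - i & 0 \end{pmatrix}.
M = (1)*rho(e_{4}) + (2)*rho(e_{14}) + (-\frac{1}{2})*rho(e_{34}), summed entrywise:
Answer: \begin{pmatrix} 0 & \frac{i}{2} & 3 & 0 \\ \frac{i}{2} & 0 & 0 & -3 \\ 1 & 0 & 0 & \frac{i}{2} \\ 0 & -1 & \frac{i}{2} & 0 \end{pmatrix}


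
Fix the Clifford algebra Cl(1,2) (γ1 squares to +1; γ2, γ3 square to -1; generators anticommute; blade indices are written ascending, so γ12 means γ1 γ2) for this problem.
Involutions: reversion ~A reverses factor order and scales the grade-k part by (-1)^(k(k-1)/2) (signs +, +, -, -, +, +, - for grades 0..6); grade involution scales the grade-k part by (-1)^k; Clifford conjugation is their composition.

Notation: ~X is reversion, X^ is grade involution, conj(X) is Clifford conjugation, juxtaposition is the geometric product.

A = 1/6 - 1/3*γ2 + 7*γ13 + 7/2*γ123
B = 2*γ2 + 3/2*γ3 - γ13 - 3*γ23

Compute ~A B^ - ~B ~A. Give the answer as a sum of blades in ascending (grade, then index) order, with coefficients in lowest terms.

first term: 19/3 - 21*γ1 - 23/6*γ2 - 5/4*γ3 + 63/4*γ12 + 41/6*γ13 - 43/3*γ123
second term: -19/3 + 23/6*γ2 - 3/4*γ3 + 105/4*γ12 - 41/6*γ13 + γ23 + 43/3*γ123
Answer: 38/3 - 21*γ1 - 23/3*γ2 - 1/2*γ3 - 21/2*γ12 + 41/3*γ13 - γ23 - 86/3*γ123


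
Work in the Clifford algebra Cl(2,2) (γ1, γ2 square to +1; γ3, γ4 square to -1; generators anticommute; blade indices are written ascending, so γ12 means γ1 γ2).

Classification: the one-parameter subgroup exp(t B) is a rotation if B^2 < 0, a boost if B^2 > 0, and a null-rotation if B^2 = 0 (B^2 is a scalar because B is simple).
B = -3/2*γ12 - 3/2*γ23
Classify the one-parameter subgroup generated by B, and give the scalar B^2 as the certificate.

B^2 term by term: the squares give (-3/2)^2*(γ12)^2 + (-3/2)^2*(γ23)^2 = 9/4*(-1) + 9/4*(+1) = 0 (each basis 2-blade squares to minus the product of its generators' squares); cross terms between blades sharing an index anticommute and cancel. So B^2 = 0.
Answer: null-rotation, certificate B^2 = 0. Key observation: B^2 = 0 is a conjugation invariant, so its sign decides the class regardless of the surface form of B.


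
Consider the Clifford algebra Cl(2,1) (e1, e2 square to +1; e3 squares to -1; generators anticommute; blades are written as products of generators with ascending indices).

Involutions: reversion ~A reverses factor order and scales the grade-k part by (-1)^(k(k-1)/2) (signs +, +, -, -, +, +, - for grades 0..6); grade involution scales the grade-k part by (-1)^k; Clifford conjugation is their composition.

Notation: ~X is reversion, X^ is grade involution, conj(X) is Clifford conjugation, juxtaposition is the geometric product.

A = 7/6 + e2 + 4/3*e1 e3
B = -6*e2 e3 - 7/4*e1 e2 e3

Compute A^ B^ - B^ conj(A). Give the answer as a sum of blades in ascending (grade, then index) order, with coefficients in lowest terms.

first term: -7/3*e2 + 6*e3 - 8*e1 e2 + 7/4*e1 e3 - 7*e2 e3 + 49/24*e1 e2 e3
second term: 7/3*e2 - 6*e3 - 8*e1 e2 + 7/4*e1 e3 - 7*e2 e3 + 49/24*e1 e2 e3
Answer: -14/3*e2 + 12*e3


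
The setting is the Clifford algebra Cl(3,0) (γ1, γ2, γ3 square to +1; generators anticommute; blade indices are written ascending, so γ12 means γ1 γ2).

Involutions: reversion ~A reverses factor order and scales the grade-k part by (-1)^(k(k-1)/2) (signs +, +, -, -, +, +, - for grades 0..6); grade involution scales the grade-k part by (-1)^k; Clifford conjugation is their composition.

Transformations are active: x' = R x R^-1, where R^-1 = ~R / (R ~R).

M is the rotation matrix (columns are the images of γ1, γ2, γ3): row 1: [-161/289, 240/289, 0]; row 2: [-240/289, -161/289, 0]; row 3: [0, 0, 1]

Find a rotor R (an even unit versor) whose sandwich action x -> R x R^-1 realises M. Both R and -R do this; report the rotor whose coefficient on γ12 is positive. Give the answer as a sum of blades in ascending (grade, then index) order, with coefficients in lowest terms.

Method: write R = a + b12*γ12 + b13*γ13 + b23*γ23 with a^2 + b12^2 + b13^2 + b23^2 = 1 (so R^-1 = ~R). Expanding the columns R e_j ~R gives tr M = 4a^2 - 1 and, from the antisymmetric part, M21 - M12 = -4a*b12, M13 - M31 = 4a*b13, M32 - M23 = -4a*b23.
Here tr M = -33/289, so a^2 = (1 + tr M)/4 = 64/289 and a = ±8/17. Taking a = 8/17: M21 - M12 = -480/289, M13 - M31 = 0, M32 - M23 = 0, giving b12 = 15/17, b13 = 0, b23 = 0, i.e. R = 8/17 + 15/17*γ12.
Its γ12 coefficient is already positive.
Answer: 8/17 + 15/17*γ12. Uniqueness: Spin(3) -> SO(3) maps R and -R to the same rotation of trace -33/289; fixing the sign of the γ12 coefficient removes the ambiguity.


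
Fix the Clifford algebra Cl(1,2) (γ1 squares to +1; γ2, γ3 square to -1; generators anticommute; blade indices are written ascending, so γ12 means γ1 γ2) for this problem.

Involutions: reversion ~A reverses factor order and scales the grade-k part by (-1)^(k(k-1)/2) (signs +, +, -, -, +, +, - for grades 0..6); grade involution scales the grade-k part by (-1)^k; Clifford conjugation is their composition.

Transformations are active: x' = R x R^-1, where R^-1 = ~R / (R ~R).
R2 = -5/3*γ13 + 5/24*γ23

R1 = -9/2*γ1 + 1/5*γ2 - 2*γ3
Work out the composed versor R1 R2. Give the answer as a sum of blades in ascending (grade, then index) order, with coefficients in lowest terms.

Distribute over the terms of R2 (each basis-blade product reordered to ascending indices, repeated generators contracted through their squares):
R1 (-5/3*γ13) = 10/3*γ1 + 15/2*γ3 + 1/3*γ123
R1 (5/24*γ23) = -5/12*γ2 - 1/24*γ3 - 15/16*γ123
Summing the partial products and collecting blades:
Answer: 10/3*γ1 - 5/12*γ2 + 179/24*γ3 - 29/48*γ123


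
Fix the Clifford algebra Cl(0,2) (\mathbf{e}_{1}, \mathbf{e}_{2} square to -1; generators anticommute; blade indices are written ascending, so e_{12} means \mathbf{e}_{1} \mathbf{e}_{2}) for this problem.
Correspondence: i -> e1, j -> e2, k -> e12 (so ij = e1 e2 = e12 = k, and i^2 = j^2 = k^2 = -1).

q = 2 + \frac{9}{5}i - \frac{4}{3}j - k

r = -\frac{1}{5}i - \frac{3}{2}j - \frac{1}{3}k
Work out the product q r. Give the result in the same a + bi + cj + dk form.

In blades: q = 2 + \frac{9}{5} e_{1} - \frac{4}{3} e_{2} - e_{12}, r = -\frac{1}{5} e_{1} - \frac{3}{2} e_{2} - \frac{1}{3} e_{12}.
Distribute q over r term by term (generator squares from the signature, products reordered to ascending indices): (2)*r = -\frac{2}{5} e_{1} - 3 e_{2} - \frac{2}{3} e_{12}; (\frac{9}{5} e_{1})*r = \frac{9}{25} + \frac{3}{5} e_{2} - \frac{27}{10} e_{12}; (-\frac{4}{3} e_{2})*r = -2 + \frac{4}{9} e_{1} - \frac{4}{15} e_{12}; (-e_{12})*r = -\frac{1}{3} - \frac{3}{2} e_{1} + \frac{1}{5} e_{2}.
Sum: -\frac{148}{75} - \frac{131}{90} e_{1} - \frac{11}{5} e_{2} - \frac{109}{30} e_{12}; translating back through the correspondence:
Answer: -\frac{148}{75} - \frac{131}{90}i - \frac{11}{5}j - \frac{109}{30}k


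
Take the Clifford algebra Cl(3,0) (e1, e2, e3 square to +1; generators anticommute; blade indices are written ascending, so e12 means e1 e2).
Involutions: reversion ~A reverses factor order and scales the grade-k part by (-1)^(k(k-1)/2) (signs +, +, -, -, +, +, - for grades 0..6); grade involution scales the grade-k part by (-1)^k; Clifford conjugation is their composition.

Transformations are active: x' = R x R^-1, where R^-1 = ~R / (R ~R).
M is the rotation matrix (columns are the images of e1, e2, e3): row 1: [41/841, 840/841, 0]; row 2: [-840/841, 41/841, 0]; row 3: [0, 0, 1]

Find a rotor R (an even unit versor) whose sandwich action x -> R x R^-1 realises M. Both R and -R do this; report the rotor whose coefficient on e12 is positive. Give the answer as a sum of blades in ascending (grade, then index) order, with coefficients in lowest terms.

Method: write R = a + b12*e12 + b13*e13 + b23*e23 with a^2 + b12^2 + b13^2 + b23^2 = 1 (so R^-1 = ~R). Expanding the columns R e_j ~R gives tr M = 4a^2 - 1 and, from the antisymmetric part, M21 - M12 = -4a*b12, M13 - M31 = 4a*b13, M32 - M23 = -4a*b23.
Here tr M = 923/841, so a^2 = (1 + tr M)/4 = 441/841 and a = ±21/29. Taking a = 21/29: M21 - M12 = -1680/841, M13 - M31 = 0, M32 - M23 = 0, giving b12 = 20/29, b13 = 0, b23 = 0, i.e. R = 21/29 + 20/29*e12.
Its e12 coefficient is already positive.
Answer: 21/29 + 20/29*e12. Recall the cover is two-to-one: with M of trace 923/841, both preimages act alike, and the stated e12 sign chooses the sheet.
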